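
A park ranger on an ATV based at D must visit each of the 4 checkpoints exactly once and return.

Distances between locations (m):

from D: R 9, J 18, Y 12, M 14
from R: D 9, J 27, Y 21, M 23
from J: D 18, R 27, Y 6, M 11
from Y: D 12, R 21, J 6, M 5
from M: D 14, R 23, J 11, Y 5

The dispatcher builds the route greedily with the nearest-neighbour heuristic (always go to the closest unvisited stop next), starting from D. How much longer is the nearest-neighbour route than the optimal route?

From D: R=9, Y=12, M=14, J=18 → choose R (9).
From R: Y=21, M=23, J=27 → choose Y (21).
From Y: M=5, J=6 → choose M (5).
From M: J=11 → choose J (11).
NN route D → R → Y → M → J → D costs 64.
Optimal: D → R → J → Y → M → D costs 61 (by enumerating all 12 distinct tours).
Excess = 64 − 61 = 3.

3 m longer than the optimal tour.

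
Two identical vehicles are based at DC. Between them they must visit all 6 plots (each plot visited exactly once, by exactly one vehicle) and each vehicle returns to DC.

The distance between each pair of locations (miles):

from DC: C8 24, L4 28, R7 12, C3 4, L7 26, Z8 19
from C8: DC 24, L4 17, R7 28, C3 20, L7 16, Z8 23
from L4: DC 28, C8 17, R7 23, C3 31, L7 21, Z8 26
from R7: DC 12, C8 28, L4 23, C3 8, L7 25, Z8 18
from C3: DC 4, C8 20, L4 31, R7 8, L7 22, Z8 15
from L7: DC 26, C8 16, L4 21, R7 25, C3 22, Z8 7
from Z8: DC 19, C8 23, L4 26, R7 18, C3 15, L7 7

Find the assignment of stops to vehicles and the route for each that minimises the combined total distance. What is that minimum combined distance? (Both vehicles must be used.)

102 miles — the smallest possible combined total.

Try each way of splitting the stops between the two vehicles (each non-empty) and, for each split, find the best tour for each vehicle:
  {C8} + {L4, R7, C3, L7, Z8}: 48 + 82 = 130
  {L4} + {C8, R7, C3, L7, Z8}: 56 + 77 = 133
  {C8, L4} + {R7, C3, L7, Z8}: 69 + 63 = 132
  {R7} + {C8, L4, C3, L7, Z8}: 24 + 87 = 111
  {C8, R7} + {L4, C3, L7, Z8}: 64 + 75 = 139
  {L4, R7} + {C8, C3, L7, Z8}: 63 + 66 = 129
  … (31 splits in total)
  {C3} + {C8, L4, R7, L7, Z8}: 8 + 94 = 102  ← best
Best: vehicle 1 DC → C3 → DC = 8; vehicle 2 DC → R7 → L4 → C8 → L7 → Z8 → DC = 94; combined 102.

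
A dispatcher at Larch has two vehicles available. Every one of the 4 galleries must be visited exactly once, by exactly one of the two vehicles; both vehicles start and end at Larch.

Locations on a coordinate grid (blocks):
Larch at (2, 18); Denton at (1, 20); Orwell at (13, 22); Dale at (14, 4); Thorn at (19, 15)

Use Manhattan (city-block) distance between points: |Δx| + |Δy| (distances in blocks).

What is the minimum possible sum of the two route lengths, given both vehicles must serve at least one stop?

Check every non-empty split of the stops between the two vehicles; for each half take its own optimal tour:
  {Denton} + {Orwell, Dale, Thorn}: 6 + 70 = 76
  {Orwell} + {Denton, Dale, Thorn}: 30 + 68 = 98
  {Denton, Orwell} + {Dale, Thorn}: 32 + 62 = 94
  {Dale} + {Denton, Orwell, Thorn}: 52 + 50 = 102
  {Denton, Dale} + {Orwell, Thorn}: 58 + 48 = 106
  {Orwell, Dale} + {Denton, Thorn}: 60 + 46 = 106
  … (7 splits in total)
Best: vehicle 1 Larch → Denton → Larch = 6; vehicle 2 Larch → Orwell → Dale → Thorn → Larch = 70; combined 76.

76 blocks — the smallest possible combined total.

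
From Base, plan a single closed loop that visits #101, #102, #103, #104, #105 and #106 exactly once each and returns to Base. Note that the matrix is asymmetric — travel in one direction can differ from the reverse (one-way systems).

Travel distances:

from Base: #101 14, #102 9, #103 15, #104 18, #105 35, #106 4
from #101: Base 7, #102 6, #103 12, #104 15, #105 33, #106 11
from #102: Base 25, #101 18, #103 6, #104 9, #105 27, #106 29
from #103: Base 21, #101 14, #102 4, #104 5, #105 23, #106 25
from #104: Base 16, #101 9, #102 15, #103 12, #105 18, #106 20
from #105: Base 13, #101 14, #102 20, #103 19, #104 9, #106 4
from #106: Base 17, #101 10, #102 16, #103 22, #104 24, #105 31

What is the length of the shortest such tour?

59 — the shortest possible round trip.

Base → #101 → #102 → #103 → #104 → #105 → #106 → Base: 14+6+6+5+18+4+17 = 70
Base → #101 → #102 → #103 → #104 → #106 → #105 → Base: 14+6+6+5+20+31+13 = 95
Base → #101 → #102 → #103 → #105 → #104 → #106 → Base: 14+6+6+23+9+20+17 = 95
Base → #101 → #102 → #103 → #105 → #106 → #104 → Base: 14+6+6+23+4+24+16 = 93
Base → #101 → #102 → #103 → #106 → #104 → #105 → Base: 14+6+6+25+24+18+13 = 106
Base → #101 → #102 → #103 → #106 → #105 → #104 → Base: 14+6+6+25+31+9+16 = 107
Base → #101 → #102 → #104 → #103 → #105 → #106 → Base: 14+6+9+12+23+4+17 = 85
Base → #101 → #102 → #104 → #103 → #106 → #105 → Base: 14+6+9+12+25+31+13 = 110
… (712 more)
Base → #102 → #103 → #104 → #105 → #106 → #101 → Base: 9+6+5+18+4+10+7 = 59  ← best
The minimum is 59.
One optimal route: Base → #102 → #103 → #104 → #105 → #106 → #101 → Base.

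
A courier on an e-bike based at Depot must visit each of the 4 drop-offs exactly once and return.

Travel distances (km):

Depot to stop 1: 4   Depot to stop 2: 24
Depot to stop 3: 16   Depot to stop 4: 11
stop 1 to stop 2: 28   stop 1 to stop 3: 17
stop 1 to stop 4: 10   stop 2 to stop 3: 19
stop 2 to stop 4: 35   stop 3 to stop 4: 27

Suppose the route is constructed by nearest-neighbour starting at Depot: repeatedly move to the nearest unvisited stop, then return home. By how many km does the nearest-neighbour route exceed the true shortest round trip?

From Depot: stop 1=4, stop 4=11, stop 3=16, stop 2=24 → choose stop 1 (4).
From stop 1: stop 4=10, stop 3=17, stop 2=28 → choose stop 4 (10).
From stop 4: stop 3=27, stop 2=35 → choose stop 3 (27).
From stop 3: stop 2=19 → choose stop 2 (19).
NN route Depot → stop 1 → stop 4 → stop 3 → stop 2 → Depot costs 84.
Optimal: Depot → stop 2 → stop 3 → stop 1 → stop 4 → Depot costs 81 (by enumerating all 12 distinct tours).
Excess = 84 − 81 = 3.

3 km longer than the optimal tour.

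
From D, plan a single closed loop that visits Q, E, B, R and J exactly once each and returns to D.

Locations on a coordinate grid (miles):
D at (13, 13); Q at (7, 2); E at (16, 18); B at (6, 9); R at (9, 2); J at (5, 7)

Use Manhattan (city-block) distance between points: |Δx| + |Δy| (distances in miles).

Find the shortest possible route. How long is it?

There are 60 distinct closed tours to check (reversals are equivalent).
D - Q - E - B - R - J - D: 17+25+19+10+9+14 = 94
D - Q - E - B - J - R - D: 17+25+19+3+9+15 = 88
D - Q - E - R - B - J - D: 17+25+23+10+3+14 = 92
D - Q - E - R - J - B - D: 17+25+23+9+3+11 = 88
D - Q - E - J - B - R - D: 17+25+22+3+10+15 = 92
D - Q - E - J - R - B - D: 17+25+22+9+10+11 = 94
D - Q - B - E - R - J - D: 17+8+19+23+9+14 = 90
D - Q - B - E - J - R - D: 17+8+19+22+9+15 = 90
D - Q - B - R - E - J - D: 17+8+10+23+22+14 = 94
D - Q - B - R - J - E - D: 17+8+10+9+22+8 = 74
D - Q - B - J - E - R - D: 17+8+3+22+23+15 = 88
D - Q - B - J - R - E - D: 17+8+3+9+23+8 = 68
D - Q - R - E - B - J - D: 17+2+23+19+3+14 = 78
D - Q - R - E - J - B - D: 17+2+23+22+3+11 = 78
… (46 more)
D - E - B - J - Q - R - D: 8+19+3+7+2+15 = 54  ← best
The minimum is 54.
One optimal route: D → E → B → J → Q → R → D (or its reverse).

Shortest round trip = 54 miles.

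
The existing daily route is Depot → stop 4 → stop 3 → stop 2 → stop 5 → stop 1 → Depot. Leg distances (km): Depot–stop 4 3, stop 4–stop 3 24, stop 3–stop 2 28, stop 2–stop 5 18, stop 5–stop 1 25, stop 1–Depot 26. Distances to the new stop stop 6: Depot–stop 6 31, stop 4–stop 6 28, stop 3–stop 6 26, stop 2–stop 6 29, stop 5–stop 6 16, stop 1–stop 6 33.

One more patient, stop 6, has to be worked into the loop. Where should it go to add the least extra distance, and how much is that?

Insertion cost between consecutive stops i–j is d(i,stop 6) + d(stop 6,j) − d(i,j):
  between Depot and stop 4: 31 + 28 − 3 = 56
  between stop 4 and stop 3: 28 + 26 − 24 = 30
  between stop 3 and stop 2: 26 + 29 − 28 = 27
  between stop 2 and stop 5: 29 + 16 − 18 = 27
  between stop 5 and stop 1: 16 + 33 − 25 = 24
  between stop 1 and Depot: 33 + 31 − 26 = 38
Cheapest insertion is between stop 5 and stop 1, adding 24.
New total = 124 + 24 = 148.

Adding 24 km by placing stop 6 on the stop 5–stop 1 leg.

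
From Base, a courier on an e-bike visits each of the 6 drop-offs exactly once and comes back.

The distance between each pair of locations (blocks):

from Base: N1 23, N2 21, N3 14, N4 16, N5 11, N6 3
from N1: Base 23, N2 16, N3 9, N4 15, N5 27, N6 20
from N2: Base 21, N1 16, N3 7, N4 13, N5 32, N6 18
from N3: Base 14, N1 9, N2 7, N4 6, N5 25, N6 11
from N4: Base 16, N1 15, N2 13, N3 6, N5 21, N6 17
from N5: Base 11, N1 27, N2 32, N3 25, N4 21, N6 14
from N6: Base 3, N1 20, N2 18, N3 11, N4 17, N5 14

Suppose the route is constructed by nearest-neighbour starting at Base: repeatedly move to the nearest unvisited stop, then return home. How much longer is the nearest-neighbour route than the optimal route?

From Base: N6=3, N5=11, N3=14, N4=16, N2=21, N1=23 → choose N6 (3).
From N6: N3=11, N5=14, N4=17, N2=18, N1=20 → choose N3 (11).
From N3: N4=6, N2=7, N1=9, N5=25 → choose N4 (6).
From N4: N2=13, N1=15, N5=21 → choose N2 (13).
From N2: N1=16, N5=32 → choose N1 (16).
From N1: N5=27 → choose N5 (27).
NN route Base → N6 → N3 → N4 → N2 → N1 → N5 → Base costs 87.
Optimal: Base → N5 → N4 → N1 → N2 → N3 → N6 → Base costs 84 (by enumerating all 360 distinct tours).
Excess = 87 − 84 = 3.

Excess over optimum: 3 blocks.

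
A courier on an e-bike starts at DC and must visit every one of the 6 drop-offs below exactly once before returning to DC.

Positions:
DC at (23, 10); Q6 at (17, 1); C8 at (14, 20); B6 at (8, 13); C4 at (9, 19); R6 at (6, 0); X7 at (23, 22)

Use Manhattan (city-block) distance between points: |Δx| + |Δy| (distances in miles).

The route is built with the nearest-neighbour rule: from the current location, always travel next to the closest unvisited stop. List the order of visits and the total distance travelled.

DC → [X7:12 / Q6:15 / B6:18 / C8:19 / C4:23 / R6:27] → X7 (12)
X7 → [C8:11 / C4:17 / B6:24 / Q6:27 / R6:39] → C8 (11)
C8 → [C4:6 / B6:13 / Q6:22 / R6:28] → C4 (6)
C4 → [B6:7 / R6:22 / Q6:26] → B6 (7)
B6 → [R6:15 / Q6:21] → R6 (15)
R6 → [Q6:12] → Q6 (12)
Return Q6→DC: 15.
Total = 12 + 11 + 6 + 7 + 15 + 12 + 15 = 78.

Total distance 78 miles via the nearest-neighbour route DC → X7 → C8 → C4 → B6 → R6 → Q6 → DC.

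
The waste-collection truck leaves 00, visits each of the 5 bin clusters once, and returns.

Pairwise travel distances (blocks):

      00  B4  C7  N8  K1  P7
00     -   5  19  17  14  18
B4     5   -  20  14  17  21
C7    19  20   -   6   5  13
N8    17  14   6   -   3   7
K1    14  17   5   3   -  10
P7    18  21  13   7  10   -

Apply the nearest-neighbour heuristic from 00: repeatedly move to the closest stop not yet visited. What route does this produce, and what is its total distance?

From 00: distances to unvisited — B4=5, K1=14, N8=17, P7=18, C7=19. Nearest is B4 (5).
From B4: distances to unvisited — N8=14, K1=17, C7=20, P7=21. Nearest is N8 (14).
From N8: distances to unvisited — K1=3, C7=6, P7=7. Nearest is K1 (3).
From K1: distances to unvisited — C7=5, P7=10. Nearest is C7 (5).
From C7: distances to unvisited — P7=13. Nearest is P7 (13).
Return P7→00: 18.
Total = 5 + 14 + 3 + 5 + 13 + 18 = 58.

Total distance 58 blocks via the nearest-neighbour route 00 → B4 → N8 → K1 → C7 → P7 → 00.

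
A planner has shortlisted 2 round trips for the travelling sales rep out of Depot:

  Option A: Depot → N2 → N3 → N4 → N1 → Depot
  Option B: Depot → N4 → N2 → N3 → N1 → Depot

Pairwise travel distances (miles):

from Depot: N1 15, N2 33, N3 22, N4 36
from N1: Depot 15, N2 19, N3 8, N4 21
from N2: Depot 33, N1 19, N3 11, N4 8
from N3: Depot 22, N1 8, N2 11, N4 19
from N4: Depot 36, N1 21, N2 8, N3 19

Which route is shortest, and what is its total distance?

Shortest is Option B, total 78 miles.

Option A: 33 + 11 + 19 + 21 + 15 = 99
Option B: 36 + 8 + 11 + 8 + 15 = 78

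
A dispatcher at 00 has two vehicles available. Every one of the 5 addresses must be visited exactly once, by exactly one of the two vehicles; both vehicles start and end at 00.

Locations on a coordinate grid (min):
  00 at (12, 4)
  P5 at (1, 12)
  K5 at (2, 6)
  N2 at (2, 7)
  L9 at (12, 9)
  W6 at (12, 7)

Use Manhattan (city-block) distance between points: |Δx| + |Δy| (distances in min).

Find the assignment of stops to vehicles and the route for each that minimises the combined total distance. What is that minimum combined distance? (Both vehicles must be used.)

Check every non-empty split of the stops between the two vehicles; for each half take its own optimal tour:
  {P5} + {K5, N2, L9, W6}: 38 + 30 = 68
  {K5} + {P5, N2, L9, W6}: 24 + 38 = 62
  {P5, K5} + {N2, L9, W6}: 38 + 30 = 68
  {N2} + {P5, K5, L9, W6}: 26 + 38 = 64
  {P5, N2} + {K5, L9, W6}: 38 + 30 = 68
  {K5, N2} + {P5, L9, W6}: 26 + 38 = 64
  … (15 splits in total)
  {P5, K5, N2, L9} + {W6}: 38 + 6 = 44  ← best
Best: vehicle 1 00 → K5 → N2 → P5 → L9 → 00 = 38; vehicle 2 00 → W6 → 00 = 6; combined 44.

Minimum combined distance: 44 min.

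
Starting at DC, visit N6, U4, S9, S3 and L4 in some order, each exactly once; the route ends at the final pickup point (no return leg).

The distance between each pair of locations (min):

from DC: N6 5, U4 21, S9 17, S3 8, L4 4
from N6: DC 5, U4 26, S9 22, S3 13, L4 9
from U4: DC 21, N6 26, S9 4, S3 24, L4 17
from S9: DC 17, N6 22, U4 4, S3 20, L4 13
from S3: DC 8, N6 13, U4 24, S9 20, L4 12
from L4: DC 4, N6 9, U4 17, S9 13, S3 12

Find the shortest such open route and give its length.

Minimum one-way distance = 47 min.

There are 5! = 120 possible orderings.
DC → N6 → U4 → S9 → S3 → L4: 5+26+4+20+12 = 67
DC → N6 → U4 → S9 → L4 → S3: 5+26+4+13+12 = 60
DC → N6 → U4 → S3 → S9 → L4: 5+26+24+20+13 = 88
DC → N6 → U4 → S3 → L4 → S9: 5+26+24+12+13 = 80
DC → N6 → U4 → L4 → S9 → S3: 5+26+17+13+20 = 81
DC → N6 → U4 → L4 → S3 → S9: 5+26+17+12+20 = 80
DC → N6 → S9 → U4 → S3 → L4: 5+22+4+24+12 = 67
DC → N6 → S9 → U4 → L4 → S3: 5+22+4+17+12 = 60
DC → N6 → S9 → S3 → U4 → L4: 5+22+20+24+17 = 88
DC → N6 → S9 → S3 → L4 → U4: 5+22+20+12+17 = 76
DC → N6 → S9 → L4 → U4 → S3: 5+22+13+17+24 = 81
DC → N6 → S9 → L4 → S3 → U4: 5+22+13+12+24 = 76
DC → N6 → S3 → U4 → S9 → L4: 5+13+24+4+13 = 59
DC → N6 → S3 → U4 → L4 → S9: 5+13+24+17+13 = 72
… (106 more)
DC → N6 → S3 → L4 → S9 → U4: 5+13+12+13+4 = 47  ← best
The minimum is 47.
One shortest path: DC → N6 → S3 → L4 → S9 → U4.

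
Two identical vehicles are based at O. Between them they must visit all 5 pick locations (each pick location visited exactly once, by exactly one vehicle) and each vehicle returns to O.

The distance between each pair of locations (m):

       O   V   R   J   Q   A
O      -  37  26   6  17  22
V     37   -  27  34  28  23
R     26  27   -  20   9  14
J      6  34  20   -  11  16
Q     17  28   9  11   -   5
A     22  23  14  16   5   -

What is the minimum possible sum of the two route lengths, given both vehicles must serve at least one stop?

110 m — the smallest possible combined total.

Check every non-empty split of the stops between the two vehicles; for each half take its own optimal tour:
  {V} + {R, J, Q, A}: 74 + 62 = 136
  {R} + {V, J, Q, A}: 52 + 82 = 134
  {V, R} + {J, Q, A}: 90 + 44 = 134
  {J} + {V, R, Q, A}: 12 + 98 = 110
  {V, J} + {R, Q, A}: 77 + 62 = 139
  {R, J} + {V, Q, A}: 52 + 82 = 134
  … (15 splits in total)
Best: vehicle 1 O → J → O = 12; vehicle 2 O → R → V → A → Q → O = 98; combined 110.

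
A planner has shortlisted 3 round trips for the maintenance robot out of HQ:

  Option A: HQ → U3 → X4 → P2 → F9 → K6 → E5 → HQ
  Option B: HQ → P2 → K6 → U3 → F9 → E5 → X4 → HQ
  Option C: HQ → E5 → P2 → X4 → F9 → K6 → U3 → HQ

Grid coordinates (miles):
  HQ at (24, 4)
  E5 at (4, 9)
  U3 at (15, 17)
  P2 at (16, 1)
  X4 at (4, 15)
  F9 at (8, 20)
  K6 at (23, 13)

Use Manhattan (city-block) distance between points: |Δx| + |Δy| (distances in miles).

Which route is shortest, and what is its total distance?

Shortest is Option B, total 104 miles.

Option A: 22 + 13 + 26 + 27 + 22 + 23 + 25 = 158
Option B: 11 + 19 + 12 + 10 + 15 + 6 + 31 = 104
Option C: 25 + 20 + 26 + 9 + 22 + 12 + 22 = 136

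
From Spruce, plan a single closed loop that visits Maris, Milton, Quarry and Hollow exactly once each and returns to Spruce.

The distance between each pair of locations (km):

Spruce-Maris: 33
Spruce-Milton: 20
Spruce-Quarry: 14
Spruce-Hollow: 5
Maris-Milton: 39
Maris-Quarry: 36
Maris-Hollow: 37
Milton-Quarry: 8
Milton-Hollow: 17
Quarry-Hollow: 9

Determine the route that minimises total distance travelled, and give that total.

Spruce - Maris - Milton - Quarry - Hollow - Spruce: 33+39+8+9+5 = 94
Spruce - Maris - Milton - Hollow - Quarry - Spruce: 33+39+17+9+14 = 112
Spruce - Maris - Quarry - Milton - Hollow - Spruce: 33+36+8+17+5 = 99
Spruce - Maris - Quarry - Hollow - Milton - Spruce: 33+36+9+17+20 = 115
Spruce - Maris - Hollow - Milton - Quarry - Spruce: 33+37+17+8+14 = 109
Spruce - Maris - Hollow - Quarry - Milton - Spruce: 33+37+9+8+20 = 107
Spruce - Milton - Maris - Quarry - Hollow - Spruce: 20+39+36+9+5 = 109
Spruce - Milton - Maris - Hollow - Quarry - Spruce: 20+39+37+9+14 = 119
Spruce - Milton - Quarry - Maris - Hollow - Spruce: 20+8+36+37+5 = 106
Spruce - Milton - Hollow - Maris - Quarry - Spruce: 20+17+37+36+14 = 124
Spruce - Quarry - Maris - Milton - Hollow - Spruce: 14+36+39+17+5 = 111
Spruce - Quarry - Milton - Maris - Hollow - Spruce: 14+8+39+37+5 = 103
The minimum is 94.
One optimal route: Spruce → Maris → Milton → Quarry → Hollow → Spruce (or its reverse).

Shortest round trip = 94 km.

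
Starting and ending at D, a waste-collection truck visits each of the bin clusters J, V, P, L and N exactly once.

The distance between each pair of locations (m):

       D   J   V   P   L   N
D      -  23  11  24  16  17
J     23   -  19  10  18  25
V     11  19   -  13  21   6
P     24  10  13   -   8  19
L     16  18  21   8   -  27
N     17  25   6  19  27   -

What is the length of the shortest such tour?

There are 60 distinct closed tours to check (reversals are equivalent).
D-J-V-P-L-N-D: 23+19+13+8+27+17 = 107
D-J-V-P-N-L-D: 23+19+13+19+27+16 = 117
D-J-V-L-P-N-D: 23+19+21+8+19+17 = 107
D-J-V-L-N-P-D: 23+19+21+27+19+24 = 133
D-J-V-N-P-L-D: 23+19+6+19+8+16 = 91
D-J-V-N-L-P-D: 23+19+6+27+8+24 = 107
D-J-P-V-L-N-D: 23+10+13+21+27+17 = 111
D-J-P-V-N-L-D: 23+10+13+6+27+16 = 95
D-J-P-L-V-N-D: 23+10+8+21+6+17 = 85
D-J-P-L-N-V-D: 23+10+8+27+6+11 = 85
D-J-P-N-V-L-D: 23+10+19+6+21+16 = 95
D-J-P-N-L-V-D: 23+10+19+27+21+11 = 111
D-J-L-V-P-N-D: 23+18+21+13+19+17 = 111
D-J-L-V-N-P-D: 23+18+21+6+19+24 = 111
… (46 more)
D-V-N-J-P-L-D: 11+6+25+10+8+16 = 76  ← best
The minimum is 76.
One optimal route: D → V → N → J → P → L → D (or its reverse).

Minimum total distance: 76 m.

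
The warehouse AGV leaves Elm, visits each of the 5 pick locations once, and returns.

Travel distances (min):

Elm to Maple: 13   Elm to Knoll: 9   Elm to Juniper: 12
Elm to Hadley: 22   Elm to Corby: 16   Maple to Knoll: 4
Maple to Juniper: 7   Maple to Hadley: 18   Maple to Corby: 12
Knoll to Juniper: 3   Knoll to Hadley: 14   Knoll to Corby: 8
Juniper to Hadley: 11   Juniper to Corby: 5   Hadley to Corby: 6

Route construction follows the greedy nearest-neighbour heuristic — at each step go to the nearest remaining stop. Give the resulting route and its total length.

Total distance 54 min via the nearest-neighbour route Elm → Knoll → Juniper → Corby → Hadley → Maple → Elm.

From Elm: distances to unvisited — Knoll=9, Juniper=12, Maple=13, Corby=16, Hadley=22. Nearest is Knoll (9).
From Knoll: distances to unvisited — Juniper=3, Maple=4, Corby=8, Hadley=14. Nearest is Juniper (3).
From Juniper: distances to unvisited — Corby=5, Maple=7, Hadley=11. Nearest is Corby (5).
From Corby: distances to unvisited — Hadley=6, Maple=12. Nearest is Hadley (6).
From Hadley: distances to unvisited — Maple=18. Nearest is Maple (18).
Return Maple→Elm: 13.
Total = 9 + 3 + 5 + 6 + 18 + 13 = 54.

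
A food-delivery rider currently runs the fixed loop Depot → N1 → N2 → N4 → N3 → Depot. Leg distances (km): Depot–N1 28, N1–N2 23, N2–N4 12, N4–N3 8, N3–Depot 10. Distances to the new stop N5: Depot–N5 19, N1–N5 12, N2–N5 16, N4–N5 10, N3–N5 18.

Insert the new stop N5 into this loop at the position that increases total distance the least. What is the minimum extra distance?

Insertion cost between consecutive stops i–j is d(i,N5) + d(N5,j) − d(i,j):
  between Depot and N1: 19 + 12 − 28 = 3
  between N1 and N2: 12 + 16 − 23 = 5
  between N2 and N4: 16 + 10 − 12 = 14
  between N4 and N3: 10 + 18 − 8 = 20
  between N3 and Depot: 18 + 19 − 10 = 27
Cheapest insertion is between Depot and N1, adding 3.
New total = 81 + 3 = 84.

Minimum extra distance: 3 km, inserting N5 between Depot and N1.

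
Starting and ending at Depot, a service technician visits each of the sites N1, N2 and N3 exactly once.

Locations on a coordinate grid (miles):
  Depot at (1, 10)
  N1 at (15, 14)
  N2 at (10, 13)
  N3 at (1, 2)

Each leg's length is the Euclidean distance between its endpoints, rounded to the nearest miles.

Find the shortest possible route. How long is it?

Minimum total distance: 40 miles.

Depot-N1-N2-N3-Depot: 15+5+14+8 = 42
Depot-N1-N3-N2-Depot: 15+18+14+9 = 56
Depot-N2-N1-N3-Depot: 9+5+18+8 = 40
The minimum is 40.
One optimal route: Depot → N2 → N1 → N3 → Depot (or its reverse).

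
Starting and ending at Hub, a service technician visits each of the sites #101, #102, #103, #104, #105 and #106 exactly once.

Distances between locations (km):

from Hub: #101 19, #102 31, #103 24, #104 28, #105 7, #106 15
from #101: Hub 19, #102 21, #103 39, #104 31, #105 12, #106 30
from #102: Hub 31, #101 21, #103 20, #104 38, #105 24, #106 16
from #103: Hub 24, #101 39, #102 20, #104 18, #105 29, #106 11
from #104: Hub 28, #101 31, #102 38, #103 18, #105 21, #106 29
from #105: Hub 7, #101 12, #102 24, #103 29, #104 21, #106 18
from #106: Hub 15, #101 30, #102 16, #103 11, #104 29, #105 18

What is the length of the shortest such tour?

113 km — the shortest possible round trip.

With 6 stops there are 6!/2 = 360 distinct round trips (a route and its reverse cost the same).
Hub - #101 - #102 - #103 - #104 - #105 - #106 - Hub: 19+21+20+18+21+18+15 = 132
Hub - #101 - #102 - #103 - #104 - #106 - #105 - Hub: 19+21+20+18+29+18+7 = 132
Hub - #101 - #102 - #103 - #105 - #104 - #106 - Hub: 19+21+20+29+21+29+15 = 154
Hub - #101 - #102 - #103 - #105 - #106 - #104 - Hub: 19+21+20+29+18+29+28 = 164
Hub - #101 - #102 - #103 - #106 - #104 - #105 - Hub: 19+21+20+11+29+21+7 = 128
Hub - #101 - #102 - #103 - #106 - #105 - #104 - Hub: 19+21+20+11+18+21+28 = 138
Hub - #101 - #102 - #104 - #103 - #105 - #106 - Hub: 19+21+38+18+29+18+15 = 158
Hub - #101 - #102 - #104 - #103 - #106 - #105 - Hub: 19+21+38+18+11+18+7 = 132
… (352 more)
Hub - #101 - #102 - #106 - #103 - #104 - #105 - Hub: 19+21+16+11+18+21+7 = 113  ← best
The minimum is 113.
One optimal route: Hub → #101 → #102 → #106 → #103 → #104 → #105 → Hub (or its reverse).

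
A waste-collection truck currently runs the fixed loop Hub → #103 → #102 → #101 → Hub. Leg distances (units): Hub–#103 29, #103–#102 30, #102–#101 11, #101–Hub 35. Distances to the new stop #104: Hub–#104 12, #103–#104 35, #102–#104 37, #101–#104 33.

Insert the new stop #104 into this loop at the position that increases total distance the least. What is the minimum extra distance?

Insertion cost between consecutive stops i–j is d(i,#104) + d(#104,j) − d(i,j):
  between Hub and #103: 12 + 35 − 29 = 18
  between #103 and #102: 35 + 37 − 30 = 42
  between #102 and #101: 37 + 33 − 11 = 59
  between #101 and Hub: 33 + 12 − 35 = 10
Cheapest insertion is between #101 and Hub, adding 10.
New total = 105 + 10 = 115.

Minimum extra distance: 10, inserting #104 between #101 and Hub.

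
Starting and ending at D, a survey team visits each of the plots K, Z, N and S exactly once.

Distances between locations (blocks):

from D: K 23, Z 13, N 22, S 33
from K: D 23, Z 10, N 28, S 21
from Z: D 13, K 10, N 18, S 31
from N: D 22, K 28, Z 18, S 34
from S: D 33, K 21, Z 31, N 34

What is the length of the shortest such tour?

D - K - Z - N - S - D: 23+10+18+34+33 = 118
D - K - Z - S - N - D: 23+10+31+34+22 = 120
D - K - N - Z - S - D: 23+28+18+31+33 = 133
D - K - N - S - Z - D: 23+28+34+31+13 = 129
D - K - S - Z - N - D: 23+21+31+18+22 = 115
D - K - S - N - Z - D: 23+21+34+18+13 = 109
D - Z - K - N - S - D: 13+10+28+34+33 = 118
D - Z - K - S - N - D: 13+10+21+34+22 = 100
D - Z - N - K - S - D: 13+18+28+21+33 = 113
D - Z - S - K - N - D: 13+31+21+28+22 = 115
D - N - K - Z - S - D: 22+28+10+31+33 = 124
D - N - Z - K - S - D: 22+18+10+21+33 = 104
The minimum is 100.
One optimal route: D → Z → K → S → N → D (or its reverse).

100 blocks — the shortest possible round trip.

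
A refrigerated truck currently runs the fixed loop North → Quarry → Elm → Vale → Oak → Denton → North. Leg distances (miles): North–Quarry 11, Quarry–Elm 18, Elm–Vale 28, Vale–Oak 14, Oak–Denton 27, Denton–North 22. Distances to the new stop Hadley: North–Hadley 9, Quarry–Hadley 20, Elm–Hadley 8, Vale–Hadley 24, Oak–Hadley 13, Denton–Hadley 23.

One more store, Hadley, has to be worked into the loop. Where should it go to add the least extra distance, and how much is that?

Insertion cost between consecutive stops i–j is d(i,Hadley) + d(Hadley,j) − d(i,j):
  between North and Quarry: 9 + 20 − 11 = 18
  between Quarry and Elm: 20 + 8 − 18 = 10
  between Elm and Vale: 8 + 24 − 28 = 4
  between Vale and Oak: 24 + 13 − 14 = 23
  between Oak and Denton: 13 + 23 − 27 = 9
  between Denton and North: 23 + 9 − 22 = 10
Cheapest insertion is between Elm and Vale, adding 4.
New total = 120 + 4 = 124.

Minimum extra distance: 4 miles, inserting Hadley between Elm and Vale.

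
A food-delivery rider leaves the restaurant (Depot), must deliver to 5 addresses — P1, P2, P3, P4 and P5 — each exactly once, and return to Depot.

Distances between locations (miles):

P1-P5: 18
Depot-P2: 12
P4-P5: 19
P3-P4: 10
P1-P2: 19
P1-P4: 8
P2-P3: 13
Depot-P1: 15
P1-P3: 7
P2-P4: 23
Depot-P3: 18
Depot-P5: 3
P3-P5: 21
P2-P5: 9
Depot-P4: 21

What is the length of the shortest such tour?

With 5 stops there are 5!/2 = 60 distinct round trips (a route and its reverse cost the same).
Depot → P1 → P2 → P3 → P4 → P5 → Depot: 15+19+13+10+19+3 = 79
Depot → P1 → P2 → P3 → P5 → P4 → Depot: 15+19+13+21+19+21 = 108
Depot → P1 → P2 → P4 → P3 → P5 → Depot: 15+19+23+10+21+3 = 91
Depot → P1 → P2 → P4 → P5 → P3 → Depot: 15+19+23+19+21+18 = 115
Depot → P1 → P2 → P5 → P3 → P4 → Depot: 15+19+9+21+10+21 = 95
Depot → P1 → P2 → P5 → P4 → P3 → Depot: 15+19+9+19+10+18 = 90
Depot → P1 → P3 → P2 → P4 → P5 → Depot: 15+7+13+23+19+3 = 80
Depot → P1 → P3 → P2 → P5 → P4 → Depot: 15+7+13+9+19+21 = 84
Depot → P1 → P3 → P4 → P2 → P5 → Depot: 15+7+10+23+9+3 = 67
Depot → P1 → P3 → P4 → P5 → P2 → Depot: 15+7+10+19+9+12 = 72
Depot → P1 → P3 → P5 → P2 → P4 → Depot: 15+7+21+9+23+21 = 96
Depot → P1 → P3 → P5 → P4 → P2 → Depot: 15+7+21+19+23+12 = 97
Depot → P1 → P4 → P2 → P3 → P5 → Depot: 15+8+23+13+21+3 = 83
Depot → P1 → P4 → P2 → P5 → P3 → Depot: 15+8+23+9+21+18 = 94
… (46 more)
Depot → P1 → P4 → P3 → P2 → P5 → Depot: 15+8+10+13+9+3 = 58  ← best
The minimum is 58.
One optimal route: Depot → P1 → P4 → P3 → P2 → P5 → Depot (or its reverse).

Minimum total distance: 58 miles.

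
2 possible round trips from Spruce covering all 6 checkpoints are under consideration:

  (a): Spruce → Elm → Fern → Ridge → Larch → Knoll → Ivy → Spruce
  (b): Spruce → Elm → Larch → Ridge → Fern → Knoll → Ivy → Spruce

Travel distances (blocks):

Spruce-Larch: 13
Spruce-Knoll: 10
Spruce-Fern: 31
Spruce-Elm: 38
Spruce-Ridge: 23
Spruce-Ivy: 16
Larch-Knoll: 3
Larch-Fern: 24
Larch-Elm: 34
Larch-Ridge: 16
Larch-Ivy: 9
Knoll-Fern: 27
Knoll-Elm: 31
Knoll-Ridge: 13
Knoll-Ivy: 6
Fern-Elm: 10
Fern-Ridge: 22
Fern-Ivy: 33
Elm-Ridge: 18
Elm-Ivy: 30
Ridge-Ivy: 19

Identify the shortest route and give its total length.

Shortest is (a), total 111 blocks.

(a): 38 + 10 + 22 + 16 + 3 + 6 + 16 = 111
(b): 38 + 34 + 16 + 22 + 27 + 6 + 16 = 159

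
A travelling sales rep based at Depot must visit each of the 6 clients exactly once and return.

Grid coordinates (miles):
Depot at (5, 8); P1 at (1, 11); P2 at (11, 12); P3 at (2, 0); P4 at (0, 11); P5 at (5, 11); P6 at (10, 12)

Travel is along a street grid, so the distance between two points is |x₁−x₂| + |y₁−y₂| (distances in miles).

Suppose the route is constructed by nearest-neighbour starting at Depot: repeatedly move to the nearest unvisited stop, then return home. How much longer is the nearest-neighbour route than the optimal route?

The nearest-neighbour route is 6 miles longer than optimal.

Depot: P5=3, P1=7, P4=8, P6=9, P2=10, P3=11 ⇒ P5
P5: P1=4, P4=5, P6=6, P2=7, P3=14 ⇒ P1
P1: P4=1, P6=10, P2=11, P3=12 ⇒ P4
P4: P6=11, P2=12, P3=13 ⇒ P6
P6: P2=1, P3=20 ⇒ P2
P2: P3=21 ⇒ P3
NN route Depot → P5 → P1 → P4 → P6 → P2 → P3 → Depot costs 52.
Optimal: Depot → P2 → P6 → P5 → P1 → P4 → P3 → Depot costs 46 (by enumerating all 360 distinct tours).
Excess = 52 − 46 = 6.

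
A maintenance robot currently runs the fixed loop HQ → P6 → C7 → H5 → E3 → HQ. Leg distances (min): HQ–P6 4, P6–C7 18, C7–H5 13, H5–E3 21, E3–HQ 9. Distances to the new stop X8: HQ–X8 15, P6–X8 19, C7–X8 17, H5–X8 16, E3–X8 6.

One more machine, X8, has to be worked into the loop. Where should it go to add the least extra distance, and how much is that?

Minimum extra distance: 1 min, inserting X8 between H5 and E3.

Insertion cost between consecutive stops i–j is d(i,X8) + d(X8,j) − d(i,j):
  between HQ and P6: 15 + 19 − 4 = 30
  between P6 and C7: 19 + 17 − 18 = 18
  between C7 and H5: 17 + 16 − 13 = 20
  between H5 and E3: 16 + 6 − 21 = 1
  between E3 and HQ: 6 + 15 − 9 = 12
Cheapest insertion is between H5 and E3, adding 1.
New total = 65 + 1 = 66.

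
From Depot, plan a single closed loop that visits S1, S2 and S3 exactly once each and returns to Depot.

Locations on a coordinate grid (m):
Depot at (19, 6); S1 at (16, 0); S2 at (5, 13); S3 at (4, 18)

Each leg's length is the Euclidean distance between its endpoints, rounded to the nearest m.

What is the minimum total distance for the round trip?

Minimum total distance: 48 m.

Depot → S1 → S2 → S3 → Depot: 7+17+5+19 = 48
Depot → S1 → S3 → S2 → Depot: 7+22+5+16 = 50
Depot → S2 → S1 → S3 → Depot: 16+17+22+19 = 74
The minimum is 48.
One optimal route: Depot → S1 → S2 → S3 → Depot (or its reverse).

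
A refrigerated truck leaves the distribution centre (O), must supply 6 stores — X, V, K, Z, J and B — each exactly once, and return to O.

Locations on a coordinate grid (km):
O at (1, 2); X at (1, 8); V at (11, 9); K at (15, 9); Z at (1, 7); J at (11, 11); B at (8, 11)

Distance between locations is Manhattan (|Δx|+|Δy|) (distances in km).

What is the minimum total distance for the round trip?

O - X - V - K - Z - J - B - O: 6+11+4+16+14+3+16 = 70
O - X - V - K - Z - B - J - O: 6+11+4+16+11+3+19 = 70
O - X - V - K - J - Z - B - O: 6+11+4+6+14+11+16 = 68
O - X - V - K - J - B - Z - O: 6+11+4+6+3+11+5 = 46
O - X - V - K - B - Z - J - O: 6+11+4+9+11+14+19 = 74
O - X - V - K - B - J - Z - O: 6+11+4+9+3+14+5 = 52
O - X - V - Z - K - J - B - O: 6+11+12+16+6+3+16 = 70
O - X - V - Z - K - B - J - O: 6+11+12+16+9+3+19 = 76
… (352 more)
The minimum is 46.
One optimal route: O → X → V → K → J → B → Z → O (or its reverse).

46 km — the shortest possible round trip.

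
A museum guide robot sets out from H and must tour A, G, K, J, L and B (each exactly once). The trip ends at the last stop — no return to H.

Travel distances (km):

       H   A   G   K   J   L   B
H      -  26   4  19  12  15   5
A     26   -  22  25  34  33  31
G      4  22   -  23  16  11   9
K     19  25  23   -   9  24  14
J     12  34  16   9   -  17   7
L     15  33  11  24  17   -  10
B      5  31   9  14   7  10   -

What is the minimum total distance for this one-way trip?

There are 6! = 720 possible orderings.
H - A - G - K - J - L - B: 26+22+23+9+17+10 = 107
H - A - G - K - J - B - L: 26+22+23+9+7+10 = 97
H - A - G - K - L - J - B: 26+22+23+24+17+7 = 119
H - A - G - K - L - B - J: 26+22+23+24+10+7 = 112
H - A - G - K - B - J - L: 26+22+23+14+7+17 = 109
H - A - G - K - B - L - J: 26+22+23+14+10+17 = 112
H - A - G - J - K - L - B: 26+22+16+9+24+10 = 107
H - A - G - J - K - B - L: 26+22+16+9+14+10 = 97
… (712 more)
H - G - L - B - J - K - A: 4+11+10+7+9+25 = 66  ← best
The minimum is 66.
One shortest path: H → G → L → B → J → K → A.

Minimum one-way distance = 66 km.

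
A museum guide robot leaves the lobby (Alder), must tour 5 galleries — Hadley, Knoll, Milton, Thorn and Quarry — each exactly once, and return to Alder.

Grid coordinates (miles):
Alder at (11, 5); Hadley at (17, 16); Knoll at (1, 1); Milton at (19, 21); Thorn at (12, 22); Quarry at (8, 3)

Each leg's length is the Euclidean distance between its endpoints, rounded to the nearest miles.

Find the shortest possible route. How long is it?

Minimum total distance: 60 miles.

Alder→Hadley→Knoll→Milton→Thorn→Quarry→Alder: 13+22+27+7+19+4 = 92
Alder→Hadley→Knoll→Milton→Quarry→Thorn→Alder: 13+22+27+21+19+17 = 119
Alder→Hadley→Knoll→Thorn→Milton→Quarry→Alder: 13+22+24+7+21+4 = 91
Alder→Hadley→Knoll→Thorn→Quarry→Milton→Alder: 13+22+24+19+21+18 = 117
Alder→Hadley→Knoll→Quarry→Milton→Thorn→Alder: 13+22+7+21+7+17 = 87
Alder→Hadley→Knoll→Quarry→Thorn→Milton→Alder: 13+22+7+19+7+18 = 86
Alder→Hadley→Milton→Knoll→Thorn→Quarry→Alder: 13+5+27+24+19+4 = 92
Alder→Hadley→Milton→Knoll→Quarry→Thorn→Alder: 13+5+27+7+19+17 = 88
Alder→Hadley→Milton→Thorn→Knoll→Quarry→Alder: 13+5+7+24+7+4 = 60
Alder→Hadley→Milton→Thorn→Quarry→Knoll→Alder: 13+5+7+19+7+11 = 62
Alder→Hadley→Milton→Quarry→Knoll→Thorn→Alder: 13+5+21+7+24+17 = 87
Alder→Hadley→Milton→Quarry→Thorn→Knoll→Alder: 13+5+21+19+24+11 = 93
Alder→Hadley→Thorn→Knoll→Milton→Quarry→Alder: 13+8+24+27+21+4 = 97
Alder→Hadley→Thorn→Knoll→Quarry→Milton→Alder: 13+8+24+7+21+18 = 91
… (46 more)
The minimum is 60.
One optimal route: Alder → Hadley → Milton → Thorn → Knoll → Quarry → Alder (or its reverse).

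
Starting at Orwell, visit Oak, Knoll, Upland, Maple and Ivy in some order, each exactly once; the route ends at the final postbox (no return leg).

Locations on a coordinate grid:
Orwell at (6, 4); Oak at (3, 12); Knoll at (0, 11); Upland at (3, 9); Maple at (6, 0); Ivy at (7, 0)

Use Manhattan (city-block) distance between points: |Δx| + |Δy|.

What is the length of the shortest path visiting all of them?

There are 5! = 120 possible orderings.
Orwell - Oak - Knoll - Upland - Maple - Ivy: 11+4+5+12+1 = 33
Orwell - Oak - Knoll - Upland - Ivy - Maple: 11+4+5+13+1 = 34
Orwell - Oak - Knoll - Maple - Upland - Ivy: 11+4+17+12+13 = 57
Orwell - Oak - Knoll - Maple - Ivy - Upland: 11+4+17+1+13 = 46
Orwell - Oak - Knoll - Ivy - Upland - Maple: 11+4+18+13+12 = 58
Orwell - Oak - Knoll - Ivy - Maple - Upland: 11+4+18+1+12 = 46
Orwell - Oak - Upland - Knoll - Maple - Ivy: 11+3+5+17+1 = 37
Orwell - Oak - Upland - Knoll - Ivy - Maple: 11+3+5+18+1 = 38
Orwell - Oak - Upland - Maple - Knoll - Ivy: 11+3+12+17+18 = 61
Orwell - Oak - Upland - Maple - Ivy - Knoll: 11+3+12+1+18 = 45
Orwell - Oak - Upland - Ivy - Knoll - Maple: 11+3+13+18+17 = 62
Orwell - Oak - Upland - Ivy - Maple - Knoll: 11+3+13+1+17 = 45
Orwell - Oak - Maple - Knoll - Upland - Ivy: 11+15+17+5+13 = 61
Orwell - Oak - Maple - Knoll - Ivy - Upland: 11+15+17+18+13 = 74
… (106 more)
Orwell - Maple - Ivy - Upland - Oak - Knoll: 4+1+13+3+4 = 25  ← best
The minimum is 25.
One shortest path: Orwell → Maple → Ivy → Upland → Oak → Knoll.

Shortest open route: 25.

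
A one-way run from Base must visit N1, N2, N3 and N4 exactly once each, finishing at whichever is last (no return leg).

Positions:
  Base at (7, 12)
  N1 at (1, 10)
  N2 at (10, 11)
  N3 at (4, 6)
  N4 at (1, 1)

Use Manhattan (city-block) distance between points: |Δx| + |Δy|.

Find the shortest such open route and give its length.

There are 4! = 24 possible orderings.
Base → N1 → N2 → N3 → N4: 8+10+11+8 = 37
Base → N1 → N2 → N4 → N3: 8+10+19+8 = 45
Base → N1 → N3 → N2 → N4: 8+7+11+19 = 45
Base → N1 → N3 → N4 → N2: 8+7+8+19 = 42
Base → N1 → N4 → N2 → N3: 8+9+19+11 = 47
Base → N1 → N4 → N3 → N2: 8+9+8+11 = 36
Base → N2 → N1 → N3 → N4: 4+10+7+8 = 29
Base → N2 → N1 → N4 → N3: 4+10+9+8 = 31
Base → N2 → N3 → N1 → N4: 4+11+7+9 = 31
Base → N2 → N3 → N4 → N1: 4+11+8+9 = 32
Base → N2 → N4 → N1 → N3: 4+19+9+7 = 39
Base → N2 → N4 → N3 → N1: 4+19+8+7 = 38
Base → N3 → N1 → N2 → N4: 9+7+10+19 = 45
Base → N3 → N1 → N4 → N2: 9+7+9+19 = 44
… (10 more)
The minimum is 29.
One shortest path: Base → N2 → N1 → N3 → N4.

29 — the minimum one-way total.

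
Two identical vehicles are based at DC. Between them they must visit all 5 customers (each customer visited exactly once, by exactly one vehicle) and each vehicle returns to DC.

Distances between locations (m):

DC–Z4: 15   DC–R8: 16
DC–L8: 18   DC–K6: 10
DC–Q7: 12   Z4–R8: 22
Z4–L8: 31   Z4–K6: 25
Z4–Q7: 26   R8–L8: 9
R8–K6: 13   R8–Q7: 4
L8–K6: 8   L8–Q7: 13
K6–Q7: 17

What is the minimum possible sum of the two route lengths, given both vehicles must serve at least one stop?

73 m — the smallest possible combined total.

Check every non-empty split of the stops between the two vehicles; for each half take its own optimal tour:
  {Z4} + {R8, L8, K6, Q7}: 30 + 43 = 73
  {R8} + {Z4, L8, K6, Q7}: 32 + 72 = 104
  {Z4, R8} + {L8, K6, Q7}: 53 + 43 = 96
  {L8} + {Z4, R8, K6, Q7}: 36 + 68 = 104
  {Z4, L8} + {R8, K6, Q7}: 64 + 39 = 103
  {R8, L8} + {Z4, K6, Q7}: 43 + 68 = 111
  … (15 splits in total)
Best: vehicle 1 DC → Z4 → DC = 30; vehicle 2 DC → K6 → L8 → R8 → Q7 → DC = 43; combined 73.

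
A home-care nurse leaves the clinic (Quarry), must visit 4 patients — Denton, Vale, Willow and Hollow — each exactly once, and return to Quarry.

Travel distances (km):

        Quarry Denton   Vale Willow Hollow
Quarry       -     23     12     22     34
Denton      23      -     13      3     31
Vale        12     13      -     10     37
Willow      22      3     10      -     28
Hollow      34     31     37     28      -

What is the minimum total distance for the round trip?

Shortest round trip = 90 km.

With 4 stops there are 4!/2 = 12 distinct round trips (a route and its reverse cost the same).
Quarry → Denton → Vale → Willow → Hollow → Quarry: 23+13+10+28+34 = 108
Quarry → Denton → Vale → Hollow → Willow → Quarry: 23+13+37+28+22 = 123
Quarry → Denton → Willow → Vale → Hollow → Quarry: 23+3+10+37+34 = 107
Quarry → Denton → Willow → Hollow → Vale → Quarry: 23+3+28+37+12 = 103
Quarry → Denton → Hollow → Vale → Willow → Quarry: 23+31+37+10+22 = 123
Quarry → Denton → Hollow → Willow → Vale → Quarry: 23+31+28+10+12 = 104
Quarry → Vale → Denton → Willow → Hollow → Quarry: 12+13+3+28+34 = 90
Quarry → Vale → Denton → Hollow → Willow → Quarry: 12+13+31+28+22 = 106
Quarry → Vale → Willow → Denton → Hollow → Quarry: 12+10+3+31+34 = 90
Quarry → Vale → Hollow → Denton → Willow → Quarry: 12+37+31+3+22 = 105
Quarry → Willow → Denton → Vale → Hollow → Quarry: 22+3+13+37+34 = 109
Quarry → Willow → Vale → Denton → Hollow → Quarry: 22+10+13+31+34 = 110
The minimum is 90.
One optimal route: Quarry → Vale → Denton → Willow → Hollow → Quarry (or its reverse).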